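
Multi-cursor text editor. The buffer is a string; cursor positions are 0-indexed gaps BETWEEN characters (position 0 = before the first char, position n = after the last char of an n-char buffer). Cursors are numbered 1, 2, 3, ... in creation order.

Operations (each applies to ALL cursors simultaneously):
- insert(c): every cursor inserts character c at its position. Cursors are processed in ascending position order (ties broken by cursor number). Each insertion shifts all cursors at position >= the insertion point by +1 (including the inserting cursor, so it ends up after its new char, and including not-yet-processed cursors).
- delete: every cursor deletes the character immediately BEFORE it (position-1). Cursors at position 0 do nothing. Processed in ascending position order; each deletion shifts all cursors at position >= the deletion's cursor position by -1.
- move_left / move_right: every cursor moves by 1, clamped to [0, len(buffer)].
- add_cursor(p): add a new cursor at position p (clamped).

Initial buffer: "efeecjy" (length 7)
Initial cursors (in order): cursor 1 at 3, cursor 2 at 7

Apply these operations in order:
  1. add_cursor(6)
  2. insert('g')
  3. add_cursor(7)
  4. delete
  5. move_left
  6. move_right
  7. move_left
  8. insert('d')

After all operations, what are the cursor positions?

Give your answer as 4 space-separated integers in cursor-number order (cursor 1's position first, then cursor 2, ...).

Answer: 3 9 7 7

Derivation:
After op 1 (add_cursor(6)): buffer="efeecjy" (len 7), cursors c1@3 c3@6 c2@7, authorship .......
After op 2 (insert('g')): buffer="efegecjgyg" (len 10), cursors c1@4 c3@8 c2@10, authorship ...1...3.2
After op 3 (add_cursor(7)): buffer="efegecjgyg" (len 10), cursors c1@4 c4@7 c3@8 c2@10, authorship ...1...3.2
After op 4 (delete): buffer="efeecy" (len 6), cursors c1@3 c3@5 c4@5 c2@6, authorship ......
After op 5 (move_left): buffer="efeecy" (len 6), cursors c1@2 c3@4 c4@4 c2@5, authorship ......
After op 6 (move_right): buffer="efeecy" (len 6), cursors c1@3 c3@5 c4@5 c2@6, authorship ......
After op 7 (move_left): buffer="efeecy" (len 6), cursors c1@2 c3@4 c4@4 c2@5, authorship ......
After op 8 (insert('d')): buffer="efdeeddcdy" (len 10), cursors c1@3 c3@7 c4@7 c2@9, authorship ..1..34.2.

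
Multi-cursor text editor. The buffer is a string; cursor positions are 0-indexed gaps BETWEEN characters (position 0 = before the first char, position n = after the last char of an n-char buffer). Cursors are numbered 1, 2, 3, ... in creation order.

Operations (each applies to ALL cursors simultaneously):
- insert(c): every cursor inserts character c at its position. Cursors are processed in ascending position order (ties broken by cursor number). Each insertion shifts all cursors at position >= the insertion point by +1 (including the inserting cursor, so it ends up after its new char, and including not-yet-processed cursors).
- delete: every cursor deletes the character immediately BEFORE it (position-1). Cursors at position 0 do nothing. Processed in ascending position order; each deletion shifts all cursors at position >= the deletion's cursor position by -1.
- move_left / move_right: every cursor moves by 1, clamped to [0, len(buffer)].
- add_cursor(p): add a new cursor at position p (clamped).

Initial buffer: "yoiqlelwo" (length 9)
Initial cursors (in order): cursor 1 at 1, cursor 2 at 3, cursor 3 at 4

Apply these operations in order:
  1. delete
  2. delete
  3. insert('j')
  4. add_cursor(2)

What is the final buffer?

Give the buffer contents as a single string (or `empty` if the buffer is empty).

Answer: jjjlelwo

Derivation:
After op 1 (delete): buffer="olelwo" (len 6), cursors c1@0 c2@1 c3@1, authorship ......
After op 2 (delete): buffer="lelwo" (len 5), cursors c1@0 c2@0 c3@0, authorship .....
After op 3 (insert('j')): buffer="jjjlelwo" (len 8), cursors c1@3 c2@3 c3@3, authorship 123.....
After op 4 (add_cursor(2)): buffer="jjjlelwo" (len 8), cursors c4@2 c1@3 c2@3 c3@3, authorship 123.....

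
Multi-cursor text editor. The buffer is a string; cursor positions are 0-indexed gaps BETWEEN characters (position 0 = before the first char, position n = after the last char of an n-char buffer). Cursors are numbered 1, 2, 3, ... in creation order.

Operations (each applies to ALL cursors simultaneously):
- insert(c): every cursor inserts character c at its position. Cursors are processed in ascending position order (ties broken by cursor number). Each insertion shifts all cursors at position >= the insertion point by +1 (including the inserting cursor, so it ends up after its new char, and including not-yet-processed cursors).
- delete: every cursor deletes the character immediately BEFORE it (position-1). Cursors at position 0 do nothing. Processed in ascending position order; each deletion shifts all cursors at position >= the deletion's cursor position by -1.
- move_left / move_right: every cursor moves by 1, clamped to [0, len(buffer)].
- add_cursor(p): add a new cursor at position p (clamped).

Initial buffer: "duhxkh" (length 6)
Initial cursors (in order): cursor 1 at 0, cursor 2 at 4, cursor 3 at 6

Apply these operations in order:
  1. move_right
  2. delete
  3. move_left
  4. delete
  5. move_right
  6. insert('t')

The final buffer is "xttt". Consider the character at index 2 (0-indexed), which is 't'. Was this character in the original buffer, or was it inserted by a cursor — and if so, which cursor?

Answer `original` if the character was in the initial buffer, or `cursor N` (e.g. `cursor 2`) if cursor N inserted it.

After op 1 (move_right): buffer="duhxkh" (len 6), cursors c1@1 c2@5 c3@6, authorship ......
After op 2 (delete): buffer="uhx" (len 3), cursors c1@0 c2@3 c3@3, authorship ...
After op 3 (move_left): buffer="uhx" (len 3), cursors c1@0 c2@2 c3@2, authorship ...
After op 4 (delete): buffer="x" (len 1), cursors c1@0 c2@0 c3@0, authorship .
After op 5 (move_right): buffer="x" (len 1), cursors c1@1 c2@1 c3@1, authorship .
After op 6 (insert('t')): buffer="xttt" (len 4), cursors c1@4 c2@4 c3@4, authorship .123
Authorship (.=original, N=cursor N): . 1 2 3
Index 2: author = 2

Answer: cursor 2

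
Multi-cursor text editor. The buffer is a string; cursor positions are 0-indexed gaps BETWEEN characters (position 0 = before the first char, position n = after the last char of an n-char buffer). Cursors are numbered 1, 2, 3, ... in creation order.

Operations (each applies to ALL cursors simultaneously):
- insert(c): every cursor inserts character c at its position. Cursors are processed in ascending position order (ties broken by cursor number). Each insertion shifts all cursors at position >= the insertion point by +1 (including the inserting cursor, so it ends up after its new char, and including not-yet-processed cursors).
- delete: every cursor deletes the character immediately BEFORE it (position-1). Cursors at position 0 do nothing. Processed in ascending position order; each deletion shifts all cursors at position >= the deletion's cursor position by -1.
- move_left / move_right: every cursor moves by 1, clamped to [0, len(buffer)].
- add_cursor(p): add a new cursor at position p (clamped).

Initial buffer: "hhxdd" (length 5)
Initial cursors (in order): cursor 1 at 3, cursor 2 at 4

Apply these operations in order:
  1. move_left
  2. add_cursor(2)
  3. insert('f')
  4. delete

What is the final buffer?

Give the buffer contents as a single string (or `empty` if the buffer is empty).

After op 1 (move_left): buffer="hhxdd" (len 5), cursors c1@2 c2@3, authorship .....
After op 2 (add_cursor(2)): buffer="hhxdd" (len 5), cursors c1@2 c3@2 c2@3, authorship .....
After op 3 (insert('f')): buffer="hhffxfdd" (len 8), cursors c1@4 c3@4 c2@6, authorship ..13.2..
After op 4 (delete): buffer="hhxdd" (len 5), cursors c1@2 c3@2 c2@3, authorship .....

Answer: hhxdd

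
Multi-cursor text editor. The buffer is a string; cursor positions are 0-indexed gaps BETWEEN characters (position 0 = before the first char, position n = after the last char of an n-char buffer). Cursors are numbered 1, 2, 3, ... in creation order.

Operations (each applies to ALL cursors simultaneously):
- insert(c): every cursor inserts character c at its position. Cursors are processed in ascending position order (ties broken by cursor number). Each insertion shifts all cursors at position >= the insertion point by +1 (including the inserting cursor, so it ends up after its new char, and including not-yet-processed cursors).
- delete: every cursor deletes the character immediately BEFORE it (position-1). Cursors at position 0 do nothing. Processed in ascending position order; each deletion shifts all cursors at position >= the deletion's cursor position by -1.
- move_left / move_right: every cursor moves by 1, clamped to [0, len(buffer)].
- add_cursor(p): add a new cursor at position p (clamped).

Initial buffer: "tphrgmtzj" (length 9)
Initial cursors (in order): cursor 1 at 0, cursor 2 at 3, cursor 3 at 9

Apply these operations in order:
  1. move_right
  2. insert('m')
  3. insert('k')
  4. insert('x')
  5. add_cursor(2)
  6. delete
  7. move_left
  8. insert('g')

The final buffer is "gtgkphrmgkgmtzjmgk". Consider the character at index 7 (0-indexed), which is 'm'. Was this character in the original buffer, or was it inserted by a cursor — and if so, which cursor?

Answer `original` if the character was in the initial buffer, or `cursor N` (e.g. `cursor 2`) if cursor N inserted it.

Answer: cursor 2

Derivation:
After op 1 (move_right): buffer="tphrgmtzj" (len 9), cursors c1@1 c2@4 c3@9, authorship .........
After op 2 (insert('m')): buffer="tmphrmgmtzjm" (len 12), cursors c1@2 c2@6 c3@12, authorship .1...2.....3
After op 3 (insert('k')): buffer="tmkphrmkgmtzjmk" (len 15), cursors c1@3 c2@8 c3@15, authorship .11...22.....33
After op 4 (insert('x')): buffer="tmkxphrmkxgmtzjmkx" (len 18), cursors c1@4 c2@10 c3@18, authorship .111...222.....333
After op 5 (add_cursor(2)): buffer="tmkxphrmkxgmtzjmkx" (len 18), cursors c4@2 c1@4 c2@10 c3@18, authorship .111...222.....333
After op 6 (delete): buffer="tkphrmkgmtzjmk" (len 14), cursors c4@1 c1@2 c2@7 c3@14, authorship .1...22.....33
After op 7 (move_left): buffer="tkphrmkgmtzjmk" (len 14), cursors c4@0 c1@1 c2@6 c3@13, authorship .1...22.....33
After op 8 (insert('g')): buffer="gtgkphrmgkgmtzjmgk" (len 18), cursors c4@1 c1@3 c2@9 c3@17, authorship 4.11...222.....333
Authorship (.=original, N=cursor N): 4 . 1 1 . . . 2 2 2 . . . . . 3 3 3
Index 7: author = 2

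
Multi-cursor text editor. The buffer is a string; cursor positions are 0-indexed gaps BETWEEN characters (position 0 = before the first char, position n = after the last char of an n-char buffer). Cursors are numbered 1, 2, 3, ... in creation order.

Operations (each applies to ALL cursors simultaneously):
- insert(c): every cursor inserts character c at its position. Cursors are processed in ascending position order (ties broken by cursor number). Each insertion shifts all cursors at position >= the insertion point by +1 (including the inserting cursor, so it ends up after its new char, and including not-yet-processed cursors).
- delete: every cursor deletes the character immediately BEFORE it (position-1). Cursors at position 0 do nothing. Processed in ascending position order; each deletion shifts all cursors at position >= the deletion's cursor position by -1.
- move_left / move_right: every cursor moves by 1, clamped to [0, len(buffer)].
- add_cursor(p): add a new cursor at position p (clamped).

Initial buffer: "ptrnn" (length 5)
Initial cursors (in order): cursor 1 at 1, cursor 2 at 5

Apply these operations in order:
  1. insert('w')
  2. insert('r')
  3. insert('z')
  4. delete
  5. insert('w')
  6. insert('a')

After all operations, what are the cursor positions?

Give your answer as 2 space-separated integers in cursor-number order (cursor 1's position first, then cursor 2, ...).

Answer: 5 13

Derivation:
After op 1 (insert('w')): buffer="pwtrnnw" (len 7), cursors c1@2 c2@7, authorship .1....2
After op 2 (insert('r')): buffer="pwrtrnnwr" (len 9), cursors c1@3 c2@9, authorship .11....22
After op 3 (insert('z')): buffer="pwrztrnnwrz" (len 11), cursors c1@4 c2@11, authorship .111....222
After op 4 (delete): buffer="pwrtrnnwr" (len 9), cursors c1@3 c2@9, authorship .11....22
After op 5 (insert('w')): buffer="pwrwtrnnwrw" (len 11), cursors c1@4 c2@11, authorship .111....222
After op 6 (insert('a')): buffer="pwrwatrnnwrwa" (len 13), cursors c1@5 c2@13, authorship .1111....2222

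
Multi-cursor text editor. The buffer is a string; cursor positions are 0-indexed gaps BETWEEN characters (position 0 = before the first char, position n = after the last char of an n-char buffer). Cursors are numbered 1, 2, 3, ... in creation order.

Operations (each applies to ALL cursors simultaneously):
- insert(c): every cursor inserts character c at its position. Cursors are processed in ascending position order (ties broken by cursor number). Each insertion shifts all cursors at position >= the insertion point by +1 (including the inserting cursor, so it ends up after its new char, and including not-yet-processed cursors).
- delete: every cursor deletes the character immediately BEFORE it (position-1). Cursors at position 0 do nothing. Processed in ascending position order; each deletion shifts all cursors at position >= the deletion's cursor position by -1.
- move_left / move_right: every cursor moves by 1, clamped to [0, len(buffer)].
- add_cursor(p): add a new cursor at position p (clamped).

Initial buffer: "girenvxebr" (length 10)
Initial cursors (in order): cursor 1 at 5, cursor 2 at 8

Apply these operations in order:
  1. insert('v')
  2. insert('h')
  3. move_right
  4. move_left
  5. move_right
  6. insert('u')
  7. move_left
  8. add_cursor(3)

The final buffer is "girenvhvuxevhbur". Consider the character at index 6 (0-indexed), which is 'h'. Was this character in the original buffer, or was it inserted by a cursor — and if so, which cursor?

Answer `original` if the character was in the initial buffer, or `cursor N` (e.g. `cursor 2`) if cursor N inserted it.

Answer: cursor 1

Derivation:
After op 1 (insert('v')): buffer="girenvvxevbr" (len 12), cursors c1@6 c2@10, authorship .....1...2..
After op 2 (insert('h')): buffer="girenvhvxevhbr" (len 14), cursors c1@7 c2@12, authorship .....11...22..
After op 3 (move_right): buffer="girenvhvxevhbr" (len 14), cursors c1@8 c2@13, authorship .....11...22..
After op 4 (move_left): buffer="girenvhvxevhbr" (len 14), cursors c1@7 c2@12, authorship .....11...22..
After op 5 (move_right): buffer="girenvhvxevhbr" (len 14), cursors c1@8 c2@13, authorship .....11...22..
After op 6 (insert('u')): buffer="girenvhvuxevhbur" (len 16), cursors c1@9 c2@15, authorship .....11.1..22.2.
After op 7 (move_left): buffer="girenvhvuxevhbur" (len 16), cursors c1@8 c2@14, authorship .....11.1..22.2.
After op 8 (add_cursor(3)): buffer="girenvhvuxevhbur" (len 16), cursors c3@3 c1@8 c2@14, authorship .....11.1..22.2.
Authorship (.=original, N=cursor N): . . . . . 1 1 . 1 . . 2 2 . 2 .
Index 6: author = 1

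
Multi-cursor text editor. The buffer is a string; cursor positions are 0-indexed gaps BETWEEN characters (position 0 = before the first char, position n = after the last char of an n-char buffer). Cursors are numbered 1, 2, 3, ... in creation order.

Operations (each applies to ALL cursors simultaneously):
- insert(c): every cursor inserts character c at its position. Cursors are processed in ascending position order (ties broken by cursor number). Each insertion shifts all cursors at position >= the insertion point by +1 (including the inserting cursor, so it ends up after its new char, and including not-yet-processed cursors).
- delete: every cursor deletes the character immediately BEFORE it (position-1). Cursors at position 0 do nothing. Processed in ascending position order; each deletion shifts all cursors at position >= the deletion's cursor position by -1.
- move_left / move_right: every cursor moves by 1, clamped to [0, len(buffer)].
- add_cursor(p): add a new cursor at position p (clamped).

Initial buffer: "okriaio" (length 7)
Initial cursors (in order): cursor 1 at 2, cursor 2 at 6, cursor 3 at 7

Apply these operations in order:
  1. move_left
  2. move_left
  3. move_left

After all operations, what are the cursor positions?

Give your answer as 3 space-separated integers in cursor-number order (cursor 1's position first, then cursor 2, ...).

Answer: 0 3 4

Derivation:
After op 1 (move_left): buffer="okriaio" (len 7), cursors c1@1 c2@5 c3@6, authorship .......
After op 2 (move_left): buffer="okriaio" (len 7), cursors c1@0 c2@4 c3@5, authorship .......
After op 3 (move_left): buffer="okriaio" (len 7), cursors c1@0 c2@3 c3@4, authorship .......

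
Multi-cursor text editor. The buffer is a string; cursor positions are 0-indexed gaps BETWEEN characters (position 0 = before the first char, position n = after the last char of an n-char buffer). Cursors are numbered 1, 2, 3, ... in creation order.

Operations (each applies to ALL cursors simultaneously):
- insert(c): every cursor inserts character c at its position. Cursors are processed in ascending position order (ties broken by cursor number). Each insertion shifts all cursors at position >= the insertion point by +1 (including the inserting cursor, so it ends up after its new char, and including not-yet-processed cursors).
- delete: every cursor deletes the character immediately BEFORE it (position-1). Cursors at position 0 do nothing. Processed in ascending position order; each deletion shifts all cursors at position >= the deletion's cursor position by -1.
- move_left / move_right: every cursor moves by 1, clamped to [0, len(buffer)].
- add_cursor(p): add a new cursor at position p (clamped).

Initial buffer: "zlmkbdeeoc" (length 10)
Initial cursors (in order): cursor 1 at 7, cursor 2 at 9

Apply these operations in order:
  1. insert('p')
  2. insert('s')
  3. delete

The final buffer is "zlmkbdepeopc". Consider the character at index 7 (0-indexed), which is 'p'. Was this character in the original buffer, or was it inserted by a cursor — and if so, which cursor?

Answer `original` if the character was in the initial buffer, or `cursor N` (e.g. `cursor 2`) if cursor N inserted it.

After op 1 (insert('p')): buffer="zlmkbdepeopc" (len 12), cursors c1@8 c2@11, authorship .......1..2.
After op 2 (insert('s')): buffer="zlmkbdepseopsc" (len 14), cursors c1@9 c2@13, authorship .......11..22.
After op 3 (delete): buffer="zlmkbdepeopc" (len 12), cursors c1@8 c2@11, authorship .......1..2.
Authorship (.=original, N=cursor N): . . . . . . . 1 . . 2 .
Index 7: author = 1

Answer: cursor 1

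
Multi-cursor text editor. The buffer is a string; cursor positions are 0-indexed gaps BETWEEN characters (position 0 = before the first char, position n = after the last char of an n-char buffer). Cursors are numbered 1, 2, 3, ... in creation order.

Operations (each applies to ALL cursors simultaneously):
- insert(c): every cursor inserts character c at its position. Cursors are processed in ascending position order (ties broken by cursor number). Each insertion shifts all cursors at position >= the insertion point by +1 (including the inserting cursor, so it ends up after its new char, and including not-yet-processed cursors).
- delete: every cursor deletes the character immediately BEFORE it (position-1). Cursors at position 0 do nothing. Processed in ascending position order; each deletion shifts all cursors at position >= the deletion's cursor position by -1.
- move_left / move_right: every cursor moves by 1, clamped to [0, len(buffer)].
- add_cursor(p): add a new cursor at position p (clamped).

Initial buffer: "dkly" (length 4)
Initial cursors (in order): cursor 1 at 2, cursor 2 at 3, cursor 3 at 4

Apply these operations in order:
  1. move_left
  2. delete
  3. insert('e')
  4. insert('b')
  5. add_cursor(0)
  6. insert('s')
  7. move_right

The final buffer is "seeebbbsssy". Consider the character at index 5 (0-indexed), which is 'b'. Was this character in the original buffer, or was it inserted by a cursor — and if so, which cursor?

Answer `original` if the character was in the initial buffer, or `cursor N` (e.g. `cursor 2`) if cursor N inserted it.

After op 1 (move_left): buffer="dkly" (len 4), cursors c1@1 c2@2 c3@3, authorship ....
After op 2 (delete): buffer="y" (len 1), cursors c1@0 c2@0 c3@0, authorship .
After op 3 (insert('e')): buffer="eeey" (len 4), cursors c1@3 c2@3 c3@3, authorship 123.
After op 4 (insert('b')): buffer="eeebbby" (len 7), cursors c1@6 c2@6 c3@6, authorship 123123.
After op 5 (add_cursor(0)): buffer="eeebbby" (len 7), cursors c4@0 c1@6 c2@6 c3@6, authorship 123123.
After op 6 (insert('s')): buffer="seeebbbsssy" (len 11), cursors c4@1 c1@10 c2@10 c3@10, authorship 4123123123.
After op 7 (move_right): buffer="seeebbbsssy" (len 11), cursors c4@2 c1@11 c2@11 c3@11, authorship 4123123123.
Authorship (.=original, N=cursor N): 4 1 2 3 1 2 3 1 2 3 .
Index 5: author = 2

Answer: cursor 2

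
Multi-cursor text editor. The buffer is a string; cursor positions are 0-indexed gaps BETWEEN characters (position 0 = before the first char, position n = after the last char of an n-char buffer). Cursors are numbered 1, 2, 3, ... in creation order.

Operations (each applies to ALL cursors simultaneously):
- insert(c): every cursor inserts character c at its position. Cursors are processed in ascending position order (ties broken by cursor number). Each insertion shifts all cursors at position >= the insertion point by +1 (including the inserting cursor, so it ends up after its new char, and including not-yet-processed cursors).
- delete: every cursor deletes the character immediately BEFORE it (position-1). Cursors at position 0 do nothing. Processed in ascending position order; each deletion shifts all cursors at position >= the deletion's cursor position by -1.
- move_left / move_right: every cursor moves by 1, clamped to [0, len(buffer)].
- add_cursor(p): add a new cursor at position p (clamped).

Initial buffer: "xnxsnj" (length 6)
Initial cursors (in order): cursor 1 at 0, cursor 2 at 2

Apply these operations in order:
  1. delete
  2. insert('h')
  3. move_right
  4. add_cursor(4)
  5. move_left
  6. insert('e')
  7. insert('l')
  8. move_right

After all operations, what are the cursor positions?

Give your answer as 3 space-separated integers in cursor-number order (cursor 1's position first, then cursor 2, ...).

Answer: 4 10 10

Derivation:
After op 1 (delete): buffer="xxsnj" (len 5), cursors c1@0 c2@1, authorship .....
After op 2 (insert('h')): buffer="hxhxsnj" (len 7), cursors c1@1 c2@3, authorship 1.2....
After op 3 (move_right): buffer="hxhxsnj" (len 7), cursors c1@2 c2@4, authorship 1.2....
After op 4 (add_cursor(4)): buffer="hxhxsnj" (len 7), cursors c1@2 c2@4 c3@4, authorship 1.2....
After op 5 (move_left): buffer="hxhxsnj" (len 7), cursors c1@1 c2@3 c3@3, authorship 1.2....
After op 6 (insert('e')): buffer="hexheexsnj" (len 10), cursors c1@2 c2@6 c3@6, authorship 11.223....
After op 7 (insert('l')): buffer="helxheellxsnj" (len 13), cursors c1@3 c2@9 c3@9, authorship 111.22323....
After op 8 (move_right): buffer="helxheellxsnj" (len 13), cursors c1@4 c2@10 c3@10, authorship 111.22323....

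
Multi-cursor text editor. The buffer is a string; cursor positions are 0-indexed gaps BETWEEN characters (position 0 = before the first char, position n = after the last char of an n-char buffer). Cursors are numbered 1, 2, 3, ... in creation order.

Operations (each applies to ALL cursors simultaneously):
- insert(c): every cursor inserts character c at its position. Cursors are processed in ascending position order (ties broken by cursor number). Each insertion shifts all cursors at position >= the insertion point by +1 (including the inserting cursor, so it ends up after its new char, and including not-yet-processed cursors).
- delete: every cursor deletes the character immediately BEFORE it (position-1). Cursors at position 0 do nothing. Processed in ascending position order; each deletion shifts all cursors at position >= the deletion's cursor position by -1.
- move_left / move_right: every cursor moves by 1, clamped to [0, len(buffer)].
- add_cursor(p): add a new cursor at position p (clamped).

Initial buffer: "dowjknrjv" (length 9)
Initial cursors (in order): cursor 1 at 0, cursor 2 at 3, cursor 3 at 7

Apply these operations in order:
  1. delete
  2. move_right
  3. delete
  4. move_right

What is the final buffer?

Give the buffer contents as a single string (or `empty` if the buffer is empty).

Answer: oknv

Derivation:
After op 1 (delete): buffer="dojknjv" (len 7), cursors c1@0 c2@2 c3@5, authorship .......
After op 2 (move_right): buffer="dojknjv" (len 7), cursors c1@1 c2@3 c3@6, authorship .......
After op 3 (delete): buffer="oknv" (len 4), cursors c1@0 c2@1 c3@3, authorship ....
After op 4 (move_right): buffer="oknv" (len 4), cursors c1@1 c2@2 c3@4, authorship ....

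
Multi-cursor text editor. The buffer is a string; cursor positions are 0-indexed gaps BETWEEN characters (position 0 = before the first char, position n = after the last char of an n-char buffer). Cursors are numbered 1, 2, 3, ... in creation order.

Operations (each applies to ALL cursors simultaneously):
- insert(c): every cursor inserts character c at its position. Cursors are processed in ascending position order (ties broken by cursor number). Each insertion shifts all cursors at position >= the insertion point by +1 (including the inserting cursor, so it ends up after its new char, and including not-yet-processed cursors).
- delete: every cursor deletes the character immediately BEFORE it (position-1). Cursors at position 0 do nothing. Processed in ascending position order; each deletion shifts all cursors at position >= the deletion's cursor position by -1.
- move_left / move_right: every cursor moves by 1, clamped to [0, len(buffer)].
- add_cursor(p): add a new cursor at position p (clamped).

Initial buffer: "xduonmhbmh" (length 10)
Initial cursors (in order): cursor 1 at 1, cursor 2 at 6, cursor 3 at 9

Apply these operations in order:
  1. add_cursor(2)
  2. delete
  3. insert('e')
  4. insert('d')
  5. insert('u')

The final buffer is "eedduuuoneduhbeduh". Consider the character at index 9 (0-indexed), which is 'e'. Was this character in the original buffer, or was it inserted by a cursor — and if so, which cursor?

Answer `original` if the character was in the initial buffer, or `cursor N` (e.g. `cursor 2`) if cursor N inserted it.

Answer: cursor 2

Derivation:
After op 1 (add_cursor(2)): buffer="xduonmhbmh" (len 10), cursors c1@1 c4@2 c2@6 c3@9, authorship ..........
After op 2 (delete): buffer="uonhbh" (len 6), cursors c1@0 c4@0 c2@3 c3@5, authorship ......
After op 3 (insert('e')): buffer="eeuonehbeh" (len 10), cursors c1@2 c4@2 c2@6 c3@9, authorship 14...2..3.
After op 4 (insert('d')): buffer="eedduonedhbedh" (len 14), cursors c1@4 c4@4 c2@9 c3@13, authorship 1414...22..33.
After op 5 (insert('u')): buffer="eedduuuoneduhbeduh" (len 18), cursors c1@6 c4@6 c2@12 c3@17, authorship 141414...222..333.
Authorship (.=original, N=cursor N): 1 4 1 4 1 4 . . . 2 2 2 . . 3 3 3 .
Index 9: author = 2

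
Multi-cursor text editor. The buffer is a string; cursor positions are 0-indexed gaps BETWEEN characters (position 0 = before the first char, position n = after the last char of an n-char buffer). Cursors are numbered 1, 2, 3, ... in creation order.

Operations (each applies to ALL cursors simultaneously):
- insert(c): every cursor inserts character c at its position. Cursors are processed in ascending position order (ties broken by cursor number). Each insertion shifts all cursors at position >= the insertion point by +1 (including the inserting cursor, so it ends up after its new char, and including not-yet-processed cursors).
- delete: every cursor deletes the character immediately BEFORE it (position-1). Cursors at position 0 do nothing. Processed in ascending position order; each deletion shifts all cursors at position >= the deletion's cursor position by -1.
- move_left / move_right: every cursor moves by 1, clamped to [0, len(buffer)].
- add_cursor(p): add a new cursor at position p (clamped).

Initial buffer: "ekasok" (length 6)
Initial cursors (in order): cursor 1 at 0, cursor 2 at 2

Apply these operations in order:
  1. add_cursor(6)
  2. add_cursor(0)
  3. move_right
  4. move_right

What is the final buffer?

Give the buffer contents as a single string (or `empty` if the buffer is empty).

Answer: ekasok

Derivation:
After op 1 (add_cursor(6)): buffer="ekasok" (len 6), cursors c1@0 c2@2 c3@6, authorship ......
After op 2 (add_cursor(0)): buffer="ekasok" (len 6), cursors c1@0 c4@0 c2@2 c3@6, authorship ......
After op 3 (move_right): buffer="ekasok" (len 6), cursors c1@1 c4@1 c2@3 c3@6, authorship ......
After op 4 (move_right): buffer="ekasok" (len 6), cursors c1@2 c4@2 c2@4 c3@6, authorship ......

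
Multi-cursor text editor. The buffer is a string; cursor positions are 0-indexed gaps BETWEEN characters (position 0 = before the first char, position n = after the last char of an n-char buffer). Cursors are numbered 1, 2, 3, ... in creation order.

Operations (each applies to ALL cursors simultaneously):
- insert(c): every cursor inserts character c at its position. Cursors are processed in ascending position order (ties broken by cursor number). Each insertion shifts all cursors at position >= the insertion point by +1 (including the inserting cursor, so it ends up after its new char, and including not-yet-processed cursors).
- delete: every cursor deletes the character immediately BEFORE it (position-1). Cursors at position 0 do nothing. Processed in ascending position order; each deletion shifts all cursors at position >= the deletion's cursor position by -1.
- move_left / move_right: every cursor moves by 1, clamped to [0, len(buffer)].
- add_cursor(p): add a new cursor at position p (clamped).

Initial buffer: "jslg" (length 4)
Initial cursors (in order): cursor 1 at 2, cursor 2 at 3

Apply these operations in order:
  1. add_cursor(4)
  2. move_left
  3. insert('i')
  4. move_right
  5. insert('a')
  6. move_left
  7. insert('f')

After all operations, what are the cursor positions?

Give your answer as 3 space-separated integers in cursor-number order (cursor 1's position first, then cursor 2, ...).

After op 1 (add_cursor(4)): buffer="jslg" (len 4), cursors c1@2 c2@3 c3@4, authorship ....
After op 2 (move_left): buffer="jslg" (len 4), cursors c1@1 c2@2 c3@3, authorship ....
After op 3 (insert('i')): buffer="jisilig" (len 7), cursors c1@2 c2@4 c3@6, authorship .1.2.3.
After op 4 (move_right): buffer="jisilig" (len 7), cursors c1@3 c2@5 c3@7, authorship .1.2.3.
After op 5 (insert('a')): buffer="jisailaiga" (len 10), cursors c1@4 c2@7 c3@10, authorship .1.12.23.3
After op 6 (move_left): buffer="jisailaiga" (len 10), cursors c1@3 c2@6 c3@9, authorship .1.12.23.3
After op 7 (insert('f')): buffer="jisfailfaigfa" (len 13), cursors c1@4 c2@8 c3@12, authorship .1.112.223.33

Answer: 4 8 12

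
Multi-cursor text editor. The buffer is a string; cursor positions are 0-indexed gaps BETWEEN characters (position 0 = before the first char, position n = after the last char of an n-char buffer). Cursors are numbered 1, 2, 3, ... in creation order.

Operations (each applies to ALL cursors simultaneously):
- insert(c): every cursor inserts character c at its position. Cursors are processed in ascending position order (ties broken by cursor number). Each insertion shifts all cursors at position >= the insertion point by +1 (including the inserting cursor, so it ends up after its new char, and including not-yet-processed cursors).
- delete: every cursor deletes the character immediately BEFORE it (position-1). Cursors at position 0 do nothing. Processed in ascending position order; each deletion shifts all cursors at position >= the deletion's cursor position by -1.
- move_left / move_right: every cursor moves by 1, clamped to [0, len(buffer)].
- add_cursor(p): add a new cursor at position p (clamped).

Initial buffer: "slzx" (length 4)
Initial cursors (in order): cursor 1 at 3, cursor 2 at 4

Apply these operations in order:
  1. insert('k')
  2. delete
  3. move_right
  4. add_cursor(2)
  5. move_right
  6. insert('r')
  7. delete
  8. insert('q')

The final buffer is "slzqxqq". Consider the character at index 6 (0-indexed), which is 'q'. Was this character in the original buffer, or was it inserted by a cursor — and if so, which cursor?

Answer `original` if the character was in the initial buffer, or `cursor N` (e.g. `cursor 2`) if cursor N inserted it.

After op 1 (insert('k')): buffer="slzkxk" (len 6), cursors c1@4 c2@6, authorship ...1.2
After op 2 (delete): buffer="slzx" (len 4), cursors c1@3 c2@4, authorship ....
After op 3 (move_right): buffer="slzx" (len 4), cursors c1@4 c2@4, authorship ....
After op 4 (add_cursor(2)): buffer="slzx" (len 4), cursors c3@2 c1@4 c2@4, authorship ....
After op 5 (move_right): buffer="slzx" (len 4), cursors c3@3 c1@4 c2@4, authorship ....
After op 6 (insert('r')): buffer="slzrxrr" (len 7), cursors c3@4 c1@7 c2@7, authorship ...3.12
After op 7 (delete): buffer="slzx" (len 4), cursors c3@3 c1@4 c2@4, authorship ....
After op 8 (insert('q')): buffer="slzqxqq" (len 7), cursors c3@4 c1@7 c2@7, authorship ...3.12
Authorship (.=original, N=cursor N): . . . 3 . 1 2
Index 6: author = 2

Answer: cursor 2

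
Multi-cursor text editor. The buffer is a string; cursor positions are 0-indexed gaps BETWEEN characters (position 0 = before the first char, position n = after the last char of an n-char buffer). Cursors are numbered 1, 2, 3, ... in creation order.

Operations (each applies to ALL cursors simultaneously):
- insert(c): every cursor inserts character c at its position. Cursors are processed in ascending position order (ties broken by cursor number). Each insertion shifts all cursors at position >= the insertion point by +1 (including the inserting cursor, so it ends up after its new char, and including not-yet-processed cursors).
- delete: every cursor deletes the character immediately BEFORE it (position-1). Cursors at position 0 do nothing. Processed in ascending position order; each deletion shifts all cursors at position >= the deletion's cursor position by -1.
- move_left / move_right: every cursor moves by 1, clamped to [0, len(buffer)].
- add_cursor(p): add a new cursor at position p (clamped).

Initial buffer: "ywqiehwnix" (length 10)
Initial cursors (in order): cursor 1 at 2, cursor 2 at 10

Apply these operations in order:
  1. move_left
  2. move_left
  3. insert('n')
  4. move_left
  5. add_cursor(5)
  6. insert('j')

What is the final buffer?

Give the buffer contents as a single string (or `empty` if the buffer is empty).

After op 1 (move_left): buffer="ywqiehwnix" (len 10), cursors c1@1 c2@9, authorship ..........
After op 2 (move_left): buffer="ywqiehwnix" (len 10), cursors c1@0 c2@8, authorship ..........
After op 3 (insert('n')): buffer="nywqiehwnnix" (len 12), cursors c1@1 c2@10, authorship 1........2..
After op 4 (move_left): buffer="nywqiehwnnix" (len 12), cursors c1@0 c2@9, authorship 1........2..
After op 5 (add_cursor(5)): buffer="nywqiehwnnix" (len 12), cursors c1@0 c3@5 c2@9, authorship 1........2..
After op 6 (insert('j')): buffer="jnywqijehwnjnix" (len 15), cursors c1@1 c3@7 c2@12, authorship 11....3....22..

Answer: jnywqijehwnjnix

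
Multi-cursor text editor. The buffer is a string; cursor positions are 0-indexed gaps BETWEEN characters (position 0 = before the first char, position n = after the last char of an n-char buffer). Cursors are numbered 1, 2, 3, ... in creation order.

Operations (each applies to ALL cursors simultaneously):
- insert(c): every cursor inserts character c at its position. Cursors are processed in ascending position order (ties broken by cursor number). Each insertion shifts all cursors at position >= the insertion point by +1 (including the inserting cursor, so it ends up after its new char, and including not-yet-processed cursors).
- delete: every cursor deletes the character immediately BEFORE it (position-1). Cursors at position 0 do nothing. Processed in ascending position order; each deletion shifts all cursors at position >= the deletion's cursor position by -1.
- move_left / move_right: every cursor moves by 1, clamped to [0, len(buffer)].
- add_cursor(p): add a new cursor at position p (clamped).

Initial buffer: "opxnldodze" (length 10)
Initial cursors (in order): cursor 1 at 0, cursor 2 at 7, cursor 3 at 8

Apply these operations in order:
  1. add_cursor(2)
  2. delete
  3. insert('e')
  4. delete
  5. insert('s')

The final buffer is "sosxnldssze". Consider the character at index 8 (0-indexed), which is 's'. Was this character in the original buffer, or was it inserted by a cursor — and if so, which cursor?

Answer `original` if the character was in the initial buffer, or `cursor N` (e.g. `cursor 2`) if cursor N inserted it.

After op 1 (add_cursor(2)): buffer="opxnldodze" (len 10), cursors c1@0 c4@2 c2@7 c3@8, authorship ..........
After op 2 (delete): buffer="oxnldze" (len 7), cursors c1@0 c4@1 c2@5 c3@5, authorship .......
After op 3 (insert('e')): buffer="eoexnldeeze" (len 11), cursors c1@1 c4@3 c2@9 c3@9, authorship 1.4....23..
After op 4 (delete): buffer="oxnldze" (len 7), cursors c1@0 c4@1 c2@5 c3@5, authorship .......
After op 5 (insert('s')): buffer="sosxnldssze" (len 11), cursors c1@1 c4@3 c2@9 c3@9, authorship 1.4....23..
Authorship (.=original, N=cursor N): 1 . 4 . . . . 2 3 . .
Index 8: author = 3

Answer: cursor 3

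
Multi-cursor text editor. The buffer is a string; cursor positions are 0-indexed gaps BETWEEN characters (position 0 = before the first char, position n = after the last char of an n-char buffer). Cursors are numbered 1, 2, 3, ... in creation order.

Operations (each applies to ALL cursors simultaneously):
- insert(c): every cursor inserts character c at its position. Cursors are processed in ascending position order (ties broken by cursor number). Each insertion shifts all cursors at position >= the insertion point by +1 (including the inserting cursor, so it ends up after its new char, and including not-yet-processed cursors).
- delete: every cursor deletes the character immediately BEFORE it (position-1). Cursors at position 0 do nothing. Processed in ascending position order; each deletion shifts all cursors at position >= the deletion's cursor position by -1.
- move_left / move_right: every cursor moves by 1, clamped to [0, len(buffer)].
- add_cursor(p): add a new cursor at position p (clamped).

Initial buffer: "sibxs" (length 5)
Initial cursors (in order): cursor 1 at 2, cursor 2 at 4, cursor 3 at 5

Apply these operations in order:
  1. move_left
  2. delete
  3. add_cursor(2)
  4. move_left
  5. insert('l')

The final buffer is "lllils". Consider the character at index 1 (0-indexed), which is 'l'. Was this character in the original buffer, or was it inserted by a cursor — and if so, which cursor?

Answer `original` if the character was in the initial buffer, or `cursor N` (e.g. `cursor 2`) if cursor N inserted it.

Answer: cursor 2

Derivation:
After op 1 (move_left): buffer="sibxs" (len 5), cursors c1@1 c2@3 c3@4, authorship .....
After op 2 (delete): buffer="is" (len 2), cursors c1@0 c2@1 c3@1, authorship ..
After op 3 (add_cursor(2)): buffer="is" (len 2), cursors c1@0 c2@1 c3@1 c4@2, authorship ..
After op 4 (move_left): buffer="is" (len 2), cursors c1@0 c2@0 c3@0 c4@1, authorship ..
After op 5 (insert('l')): buffer="lllils" (len 6), cursors c1@3 c2@3 c3@3 c4@5, authorship 123.4.
Authorship (.=original, N=cursor N): 1 2 3 . 4 .
Index 1: author = 2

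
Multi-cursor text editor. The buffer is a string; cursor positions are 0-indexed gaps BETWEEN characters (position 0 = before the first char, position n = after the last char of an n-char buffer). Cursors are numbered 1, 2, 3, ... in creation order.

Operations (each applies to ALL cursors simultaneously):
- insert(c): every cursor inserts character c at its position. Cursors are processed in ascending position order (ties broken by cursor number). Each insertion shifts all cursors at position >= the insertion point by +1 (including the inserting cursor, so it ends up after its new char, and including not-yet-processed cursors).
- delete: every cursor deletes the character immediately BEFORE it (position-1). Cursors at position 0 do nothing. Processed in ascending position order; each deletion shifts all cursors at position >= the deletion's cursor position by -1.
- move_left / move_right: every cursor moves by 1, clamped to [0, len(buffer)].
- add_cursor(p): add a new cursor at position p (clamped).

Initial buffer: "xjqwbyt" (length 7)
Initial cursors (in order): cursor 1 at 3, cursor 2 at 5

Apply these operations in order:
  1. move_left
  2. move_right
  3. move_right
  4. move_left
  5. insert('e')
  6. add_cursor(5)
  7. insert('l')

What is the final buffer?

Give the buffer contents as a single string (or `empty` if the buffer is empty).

After op 1 (move_left): buffer="xjqwbyt" (len 7), cursors c1@2 c2@4, authorship .......
After op 2 (move_right): buffer="xjqwbyt" (len 7), cursors c1@3 c2@5, authorship .......
After op 3 (move_right): buffer="xjqwbyt" (len 7), cursors c1@4 c2@6, authorship .......
After op 4 (move_left): buffer="xjqwbyt" (len 7), cursors c1@3 c2@5, authorship .......
After op 5 (insert('e')): buffer="xjqewbeyt" (len 9), cursors c1@4 c2@7, authorship ...1..2..
After op 6 (add_cursor(5)): buffer="xjqewbeyt" (len 9), cursors c1@4 c3@5 c2@7, authorship ...1..2..
After op 7 (insert('l')): buffer="xjqelwlbelyt" (len 12), cursors c1@5 c3@7 c2@10, authorship ...11.3.22..

Answer: xjqelwlbelyt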